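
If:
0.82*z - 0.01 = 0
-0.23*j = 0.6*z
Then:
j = -0.03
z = 0.01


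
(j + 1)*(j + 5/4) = j^2 + 9*j/4 + 5/4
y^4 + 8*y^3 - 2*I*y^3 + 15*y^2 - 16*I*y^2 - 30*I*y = y*(y + 3)*(y + 5)*(y - 2*I)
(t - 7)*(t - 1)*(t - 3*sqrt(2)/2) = t^3 - 8*t^2 - 3*sqrt(2)*t^2/2 + 7*t + 12*sqrt(2)*t - 21*sqrt(2)/2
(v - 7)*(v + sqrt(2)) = v^2 - 7*v + sqrt(2)*v - 7*sqrt(2)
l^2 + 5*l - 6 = (l - 1)*(l + 6)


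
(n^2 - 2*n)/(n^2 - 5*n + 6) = n/(n - 3)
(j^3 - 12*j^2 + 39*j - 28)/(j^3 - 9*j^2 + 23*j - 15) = (j^2 - 11*j + 28)/(j^2 - 8*j + 15)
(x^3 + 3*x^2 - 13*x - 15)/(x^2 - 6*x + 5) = (x^3 + 3*x^2 - 13*x - 15)/(x^2 - 6*x + 5)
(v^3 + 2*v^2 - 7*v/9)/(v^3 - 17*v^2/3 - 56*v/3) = (v - 1/3)/(v - 8)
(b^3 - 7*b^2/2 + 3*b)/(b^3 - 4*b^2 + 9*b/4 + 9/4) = 2*b*(b - 2)/(2*b^2 - 5*b - 3)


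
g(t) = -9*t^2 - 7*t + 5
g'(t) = -18*t - 7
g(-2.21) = -23.49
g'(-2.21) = 32.78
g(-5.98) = -274.98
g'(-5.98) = 100.64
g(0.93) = -9.29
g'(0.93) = -23.74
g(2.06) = -47.61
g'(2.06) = -44.08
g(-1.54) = -5.56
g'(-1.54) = 20.72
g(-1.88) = -13.65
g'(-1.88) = 26.84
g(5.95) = -355.27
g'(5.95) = -114.10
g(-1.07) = 2.19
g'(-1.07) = 12.26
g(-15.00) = -1915.00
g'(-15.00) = 263.00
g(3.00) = -97.00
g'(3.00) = -61.00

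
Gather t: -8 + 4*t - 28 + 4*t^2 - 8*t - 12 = 4*t^2 - 4*t - 48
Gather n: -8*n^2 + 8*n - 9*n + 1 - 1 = -8*n^2 - n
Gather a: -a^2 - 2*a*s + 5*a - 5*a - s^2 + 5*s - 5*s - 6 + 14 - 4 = -a^2 - 2*a*s - s^2 + 4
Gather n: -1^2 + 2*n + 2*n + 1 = 4*n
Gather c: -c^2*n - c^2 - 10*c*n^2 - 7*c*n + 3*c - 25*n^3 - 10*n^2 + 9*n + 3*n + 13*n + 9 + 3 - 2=c^2*(-n - 1) + c*(-10*n^2 - 7*n + 3) - 25*n^3 - 10*n^2 + 25*n + 10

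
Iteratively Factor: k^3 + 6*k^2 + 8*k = (k)*(k^2 + 6*k + 8) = k*(k + 4)*(k + 2)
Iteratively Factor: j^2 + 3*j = (j + 3)*(j)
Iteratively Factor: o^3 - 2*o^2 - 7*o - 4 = (o + 1)*(o^2 - 3*o - 4) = (o - 4)*(o + 1)*(o + 1)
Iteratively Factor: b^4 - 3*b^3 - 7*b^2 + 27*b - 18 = (b - 2)*(b^3 - b^2 - 9*b + 9) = (b - 2)*(b + 3)*(b^2 - 4*b + 3) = (b - 2)*(b - 1)*(b + 3)*(b - 3)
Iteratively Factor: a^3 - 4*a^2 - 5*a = (a - 5)*(a^2 + a) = a*(a - 5)*(a + 1)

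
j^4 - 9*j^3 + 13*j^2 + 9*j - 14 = (j - 7)*(j - 2)*(j - 1)*(j + 1)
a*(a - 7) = a^2 - 7*a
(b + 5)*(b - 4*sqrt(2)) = b^2 - 4*sqrt(2)*b + 5*b - 20*sqrt(2)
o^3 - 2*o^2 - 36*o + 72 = (o - 6)*(o - 2)*(o + 6)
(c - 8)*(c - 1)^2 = c^3 - 10*c^2 + 17*c - 8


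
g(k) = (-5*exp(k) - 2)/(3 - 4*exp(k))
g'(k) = -5*exp(k)/(3 - 4*exp(k)) + 4*(-5*exp(k) - 2)*exp(k)/(3 - 4*exp(k))^2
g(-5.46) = -0.68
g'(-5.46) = -0.01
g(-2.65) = -0.87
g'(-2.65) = -0.22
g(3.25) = 1.31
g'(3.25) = -0.06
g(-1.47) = -1.51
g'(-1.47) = -1.22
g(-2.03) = -1.07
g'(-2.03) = -0.49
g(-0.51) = -8.37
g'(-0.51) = -38.62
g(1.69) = 1.56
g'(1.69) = -0.36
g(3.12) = 1.32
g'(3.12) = -0.07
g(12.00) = 1.25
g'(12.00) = 0.00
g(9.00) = 1.25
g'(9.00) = 0.00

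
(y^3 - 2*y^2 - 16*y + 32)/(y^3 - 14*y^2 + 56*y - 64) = (y + 4)/(y - 8)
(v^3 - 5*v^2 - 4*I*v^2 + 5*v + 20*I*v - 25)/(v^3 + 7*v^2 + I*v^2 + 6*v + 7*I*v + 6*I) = (v^2 - 5*v*(1 + I) + 25*I)/(v^2 + 7*v + 6)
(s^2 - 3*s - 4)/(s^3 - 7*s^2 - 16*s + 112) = (s + 1)/(s^2 - 3*s - 28)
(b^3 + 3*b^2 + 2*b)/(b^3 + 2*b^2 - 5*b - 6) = b*(b + 2)/(b^2 + b - 6)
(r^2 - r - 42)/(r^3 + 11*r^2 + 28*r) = (r^2 - r - 42)/(r*(r^2 + 11*r + 28))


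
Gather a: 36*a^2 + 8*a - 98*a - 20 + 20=36*a^2 - 90*a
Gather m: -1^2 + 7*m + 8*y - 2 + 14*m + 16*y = 21*m + 24*y - 3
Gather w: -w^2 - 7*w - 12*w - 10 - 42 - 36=-w^2 - 19*w - 88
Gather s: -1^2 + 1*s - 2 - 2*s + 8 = 5 - s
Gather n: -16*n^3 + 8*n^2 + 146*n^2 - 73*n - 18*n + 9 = -16*n^3 + 154*n^2 - 91*n + 9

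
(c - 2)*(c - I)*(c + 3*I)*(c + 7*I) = c^4 - 2*c^3 + 9*I*c^3 - 11*c^2 - 18*I*c^2 + 22*c + 21*I*c - 42*I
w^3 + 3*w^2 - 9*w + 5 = (w - 1)^2*(w + 5)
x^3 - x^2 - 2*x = x*(x - 2)*(x + 1)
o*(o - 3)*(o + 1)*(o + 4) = o^4 + 2*o^3 - 11*o^2 - 12*o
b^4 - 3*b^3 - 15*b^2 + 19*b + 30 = (b - 5)*(b - 2)*(b + 1)*(b + 3)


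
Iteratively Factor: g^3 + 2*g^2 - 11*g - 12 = (g + 4)*(g^2 - 2*g - 3) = (g + 1)*(g + 4)*(g - 3)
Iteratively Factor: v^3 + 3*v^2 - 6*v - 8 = (v + 1)*(v^2 + 2*v - 8) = (v - 2)*(v + 1)*(v + 4)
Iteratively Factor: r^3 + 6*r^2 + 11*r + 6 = (r + 1)*(r^2 + 5*r + 6) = (r + 1)*(r + 2)*(r + 3)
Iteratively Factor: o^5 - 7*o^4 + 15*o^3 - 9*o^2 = (o - 1)*(o^4 - 6*o^3 + 9*o^2) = (o - 3)*(o - 1)*(o^3 - 3*o^2) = o*(o - 3)*(o - 1)*(o^2 - 3*o) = o^2*(o - 3)*(o - 1)*(o - 3)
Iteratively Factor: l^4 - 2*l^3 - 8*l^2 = (l - 4)*(l^3 + 2*l^2) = l*(l - 4)*(l^2 + 2*l) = l^2*(l - 4)*(l + 2)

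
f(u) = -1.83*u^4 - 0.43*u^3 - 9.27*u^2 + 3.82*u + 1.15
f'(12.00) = -13053.38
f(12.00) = -39977.81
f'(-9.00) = 5402.47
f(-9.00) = -12477.26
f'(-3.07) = 260.38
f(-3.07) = -248.06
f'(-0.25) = 8.49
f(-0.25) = -0.38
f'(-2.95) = 235.21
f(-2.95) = -218.34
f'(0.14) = 1.18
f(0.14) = 1.50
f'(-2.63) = 176.82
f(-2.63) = -152.75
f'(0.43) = -4.97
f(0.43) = 0.98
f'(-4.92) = 935.59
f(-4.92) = -1263.11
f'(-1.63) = 62.31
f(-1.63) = -40.76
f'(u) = -7.32*u^3 - 1.29*u^2 - 18.54*u + 3.82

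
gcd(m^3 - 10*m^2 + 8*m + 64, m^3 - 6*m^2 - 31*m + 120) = m - 8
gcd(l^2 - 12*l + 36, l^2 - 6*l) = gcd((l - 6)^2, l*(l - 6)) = l - 6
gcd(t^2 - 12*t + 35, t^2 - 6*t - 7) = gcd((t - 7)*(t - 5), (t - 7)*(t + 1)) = t - 7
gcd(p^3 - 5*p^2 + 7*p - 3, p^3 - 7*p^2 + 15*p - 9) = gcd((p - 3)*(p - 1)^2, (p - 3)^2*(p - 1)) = p^2 - 4*p + 3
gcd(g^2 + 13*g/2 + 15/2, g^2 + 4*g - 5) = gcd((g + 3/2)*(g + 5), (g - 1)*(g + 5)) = g + 5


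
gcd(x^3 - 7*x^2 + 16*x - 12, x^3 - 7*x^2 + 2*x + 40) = 1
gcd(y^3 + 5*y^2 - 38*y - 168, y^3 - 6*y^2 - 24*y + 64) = y + 4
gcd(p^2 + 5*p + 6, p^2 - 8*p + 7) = 1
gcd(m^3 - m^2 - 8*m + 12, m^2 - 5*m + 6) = m - 2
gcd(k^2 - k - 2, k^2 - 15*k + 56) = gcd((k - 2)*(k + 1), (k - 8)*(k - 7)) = 1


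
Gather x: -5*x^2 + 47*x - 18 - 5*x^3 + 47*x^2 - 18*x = -5*x^3 + 42*x^2 + 29*x - 18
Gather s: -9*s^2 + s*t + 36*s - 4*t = -9*s^2 + s*(t + 36) - 4*t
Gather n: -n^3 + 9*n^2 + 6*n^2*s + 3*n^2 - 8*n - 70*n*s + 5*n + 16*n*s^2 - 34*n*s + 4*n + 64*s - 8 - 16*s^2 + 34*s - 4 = -n^3 + n^2*(6*s + 12) + n*(16*s^2 - 104*s + 1) - 16*s^2 + 98*s - 12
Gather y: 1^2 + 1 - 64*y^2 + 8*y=-64*y^2 + 8*y + 2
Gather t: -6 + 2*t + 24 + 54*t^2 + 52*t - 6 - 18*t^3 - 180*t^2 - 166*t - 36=-18*t^3 - 126*t^2 - 112*t - 24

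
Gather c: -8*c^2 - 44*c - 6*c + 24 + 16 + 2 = -8*c^2 - 50*c + 42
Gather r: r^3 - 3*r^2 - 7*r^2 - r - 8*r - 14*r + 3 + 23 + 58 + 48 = r^3 - 10*r^2 - 23*r + 132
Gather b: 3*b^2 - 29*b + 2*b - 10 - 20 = 3*b^2 - 27*b - 30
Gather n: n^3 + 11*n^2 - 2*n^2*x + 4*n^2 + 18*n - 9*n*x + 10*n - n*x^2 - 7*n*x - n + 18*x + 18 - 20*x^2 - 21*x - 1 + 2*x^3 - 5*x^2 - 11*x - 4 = n^3 + n^2*(15 - 2*x) + n*(-x^2 - 16*x + 27) + 2*x^3 - 25*x^2 - 14*x + 13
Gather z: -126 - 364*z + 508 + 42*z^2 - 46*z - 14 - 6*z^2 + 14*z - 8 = 36*z^2 - 396*z + 360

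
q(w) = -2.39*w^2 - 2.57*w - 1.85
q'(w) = -4.78*w - 2.57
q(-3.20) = -18.10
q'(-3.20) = 12.73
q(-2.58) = -11.13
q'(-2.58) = 9.76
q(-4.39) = -36.63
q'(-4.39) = 18.41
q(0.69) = -4.76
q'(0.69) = -5.87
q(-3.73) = -25.52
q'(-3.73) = 15.26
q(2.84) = -28.43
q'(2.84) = -16.15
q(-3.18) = -17.85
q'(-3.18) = 12.63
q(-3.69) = -24.91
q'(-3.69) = 15.07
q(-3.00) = -15.65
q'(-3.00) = 11.77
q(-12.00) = -315.17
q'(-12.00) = 54.79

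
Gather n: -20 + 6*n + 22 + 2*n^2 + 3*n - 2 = 2*n^2 + 9*n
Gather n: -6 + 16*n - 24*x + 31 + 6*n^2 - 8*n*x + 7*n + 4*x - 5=6*n^2 + n*(23 - 8*x) - 20*x + 20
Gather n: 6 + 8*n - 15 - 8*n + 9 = 0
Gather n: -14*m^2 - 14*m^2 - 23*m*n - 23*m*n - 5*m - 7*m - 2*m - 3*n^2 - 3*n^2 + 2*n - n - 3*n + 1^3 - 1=-28*m^2 - 14*m - 6*n^2 + n*(-46*m - 2)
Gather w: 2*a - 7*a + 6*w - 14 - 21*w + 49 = -5*a - 15*w + 35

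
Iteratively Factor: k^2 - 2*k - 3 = (k - 3)*(k + 1)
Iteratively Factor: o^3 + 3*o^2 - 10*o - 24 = (o + 2)*(o^2 + o - 12) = (o + 2)*(o + 4)*(o - 3)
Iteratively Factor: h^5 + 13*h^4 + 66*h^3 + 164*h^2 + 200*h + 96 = (h + 2)*(h^4 + 11*h^3 + 44*h^2 + 76*h + 48) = (h + 2)^2*(h^3 + 9*h^2 + 26*h + 24) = (h + 2)^2*(h + 4)*(h^2 + 5*h + 6) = (h + 2)^3*(h + 4)*(h + 3)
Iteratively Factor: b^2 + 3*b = (b)*(b + 3)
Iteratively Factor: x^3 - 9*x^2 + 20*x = (x)*(x^2 - 9*x + 20) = x*(x - 5)*(x - 4)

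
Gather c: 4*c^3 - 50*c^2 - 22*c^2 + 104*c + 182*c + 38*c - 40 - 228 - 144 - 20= 4*c^3 - 72*c^2 + 324*c - 432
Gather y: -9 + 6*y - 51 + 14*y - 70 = 20*y - 130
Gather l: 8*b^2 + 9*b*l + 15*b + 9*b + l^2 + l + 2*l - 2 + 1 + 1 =8*b^2 + 24*b + l^2 + l*(9*b + 3)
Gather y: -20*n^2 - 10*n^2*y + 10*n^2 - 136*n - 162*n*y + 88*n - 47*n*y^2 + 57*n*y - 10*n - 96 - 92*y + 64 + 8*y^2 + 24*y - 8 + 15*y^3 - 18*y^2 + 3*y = -10*n^2 - 58*n + 15*y^3 + y^2*(-47*n - 10) + y*(-10*n^2 - 105*n - 65) - 40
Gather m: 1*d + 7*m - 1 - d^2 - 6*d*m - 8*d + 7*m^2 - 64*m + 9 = -d^2 - 7*d + 7*m^2 + m*(-6*d - 57) + 8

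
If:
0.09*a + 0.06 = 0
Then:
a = -0.67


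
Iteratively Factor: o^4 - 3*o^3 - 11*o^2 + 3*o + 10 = (o - 1)*(o^3 - 2*o^2 - 13*o - 10) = (o - 1)*(o + 1)*(o^2 - 3*o - 10) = (o - 5)*(o - 1)*(o + 1)*(o + 2)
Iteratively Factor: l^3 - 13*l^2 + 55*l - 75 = (l - 5)*(l^2 - 8*l + 15) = (l - 5)*(l - 3)*(l - 5)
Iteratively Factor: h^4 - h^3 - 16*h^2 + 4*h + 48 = (h - 2)*(h^3 + h^2 - 14*h - 24) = (h - 2)*(h + 3)*(h^2 - 2*h - 8) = (h - 2)*(h + 2)*(h + 3)*(h - 4)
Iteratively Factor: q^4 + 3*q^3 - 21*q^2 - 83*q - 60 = (q + 3)*(q^3 - 21*q - 20) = (q + 3)*(q + 4)*(q^2 - 4*q - 5) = (q - 5)*(q + 3)*(q + 4)*(q + 1)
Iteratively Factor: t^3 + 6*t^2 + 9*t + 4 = (t + 1)*(t^2 + 5*t + 4) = (t + 1)^2*(t + 4)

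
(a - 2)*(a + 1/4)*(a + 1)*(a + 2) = a^4 + 5*a^3/4 - 15*a^2/4 - 5*a - 1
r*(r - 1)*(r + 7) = r^3 + 6*r^2 - 7*r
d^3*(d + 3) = d^4 + 3*d^3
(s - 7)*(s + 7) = s^2 - 49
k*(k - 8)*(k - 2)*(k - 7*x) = k^4 - 7*k^3*x - 10*k^3 + 70*k^2*x + 16*k^2 - 112*k*x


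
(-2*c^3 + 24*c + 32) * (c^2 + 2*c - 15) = -2*c^5 - 4*c^4 + 54*c^3 + 80*c^2 - 296*c - 480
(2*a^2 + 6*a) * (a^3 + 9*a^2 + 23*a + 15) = 2*a^5 + 24*a^4 + 100*a^3 + 168*a^2 + 90*a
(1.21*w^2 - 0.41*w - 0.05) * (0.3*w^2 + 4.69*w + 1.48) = 0.363*w^4 + 5.5519*w^3 - 0.1471*w^2 - 0.8413*w - 0.074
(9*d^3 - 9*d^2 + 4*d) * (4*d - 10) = 36*d^4 - 126*d^3 + 106*d^2 - 40*d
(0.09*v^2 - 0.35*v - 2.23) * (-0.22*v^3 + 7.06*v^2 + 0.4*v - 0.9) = -0.0198*v^5 + 0.7124*v^4 - 1.9444*v^3 - 15.9648*v^2 - 0.577*v + 2.007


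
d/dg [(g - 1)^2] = 2*g - 2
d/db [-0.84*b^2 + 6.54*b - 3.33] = 6.54 - 1.68*b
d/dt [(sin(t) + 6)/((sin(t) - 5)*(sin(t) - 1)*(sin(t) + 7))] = (-2*sin(t)^3 - 19*sin(t)^2 - 12*sin(t) + 257)*cos(t)/((sin(t) - 5)^2*(sin(t) - 1)^2*(sin(t) + 7)^2)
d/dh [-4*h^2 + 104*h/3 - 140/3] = 104/3 - 8*h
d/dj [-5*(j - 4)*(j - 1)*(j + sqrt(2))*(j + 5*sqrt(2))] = -20*j^3 - 90*sqrt(2)*j^2 + 75*j^2 - 140*j + 300*sqrt(2)*j - 120*sqrt(2) + 250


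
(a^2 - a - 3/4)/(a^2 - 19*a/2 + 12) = (a + 1/2)/(a - 8)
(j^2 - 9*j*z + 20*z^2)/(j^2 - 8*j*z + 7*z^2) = (j^2 - 9*j*z + 20*z^2)/(j^2 - 8*j*z + 7*z^2)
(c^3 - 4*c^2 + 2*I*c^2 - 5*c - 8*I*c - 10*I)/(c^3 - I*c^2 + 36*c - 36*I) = (c^3 + 2*c^2*(-2 + I) - c*(5 + 8*I) - 10*I)/(c^3 - I*c^2 + 36*c - 36*I)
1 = 1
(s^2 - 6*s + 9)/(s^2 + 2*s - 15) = (s - 3)/(s + 5)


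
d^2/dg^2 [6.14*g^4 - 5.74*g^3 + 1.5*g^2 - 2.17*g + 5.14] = 73.68*g^2 - 34.44*g + 3.0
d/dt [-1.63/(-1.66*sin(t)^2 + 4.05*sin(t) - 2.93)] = (6.6015 - 5.4116*sin(t))*cos(t)/(1.66*sin(t)^2 - 4.05*sin(t) + 2.93)^2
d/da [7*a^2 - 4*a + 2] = 14*a - 4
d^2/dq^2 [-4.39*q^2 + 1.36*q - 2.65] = -8.78000000000000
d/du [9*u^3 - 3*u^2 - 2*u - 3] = 27*u^2 - 6*u - 2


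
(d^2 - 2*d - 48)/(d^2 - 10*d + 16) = (d + 6)/(d - 2)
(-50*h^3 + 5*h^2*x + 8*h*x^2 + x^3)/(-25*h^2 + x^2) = (-10*h^2 + 3*h*x + x^2)/(-5*h + x)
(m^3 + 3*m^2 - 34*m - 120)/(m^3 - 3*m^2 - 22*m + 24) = (m + 5)/(m - 1)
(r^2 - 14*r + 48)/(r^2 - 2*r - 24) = (r - 8)/(r + 4)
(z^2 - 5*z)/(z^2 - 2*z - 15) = z/(z + 3)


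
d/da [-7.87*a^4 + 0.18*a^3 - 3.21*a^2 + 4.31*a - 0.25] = -31.48*a^3 + 0.54*a^2 - 6.42*a + 4.31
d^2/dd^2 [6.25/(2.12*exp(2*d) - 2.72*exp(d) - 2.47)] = ((17.0 - 53.0*exp(d))*(-2.12*exp(2*d) + 2.72*exp(d) + 2.47) - 6.25*(4.24*exp(d) - 2.72)*(8.48*exp(d) - 5.44)*exp(d))*exp(d)/(-2.12*exp(2*d) + 2.72*exp(d) + 2.47)^3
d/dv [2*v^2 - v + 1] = 4*v - 1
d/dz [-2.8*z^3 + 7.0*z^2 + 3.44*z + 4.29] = -8.4*z^2 + 14.0*z + 3.44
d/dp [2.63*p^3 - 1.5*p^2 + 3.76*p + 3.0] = 7.89*p^2 - 3.0*p + 3.76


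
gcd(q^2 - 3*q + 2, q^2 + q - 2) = q - 1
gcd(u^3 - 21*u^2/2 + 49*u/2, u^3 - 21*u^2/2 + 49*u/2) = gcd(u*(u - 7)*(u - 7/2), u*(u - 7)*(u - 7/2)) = u^3 - 21*u^2/2 + 49*u/2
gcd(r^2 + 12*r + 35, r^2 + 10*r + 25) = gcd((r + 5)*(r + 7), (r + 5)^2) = r + 5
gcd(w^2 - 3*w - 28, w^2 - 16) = w + 4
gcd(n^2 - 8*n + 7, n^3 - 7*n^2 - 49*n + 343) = n - 7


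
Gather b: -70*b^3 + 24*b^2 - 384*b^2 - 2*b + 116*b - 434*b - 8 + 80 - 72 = -70*b^3 - 360*b^2 - 320*b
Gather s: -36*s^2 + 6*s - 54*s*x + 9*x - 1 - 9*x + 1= -36*s^2 + s*(6 - 54*x)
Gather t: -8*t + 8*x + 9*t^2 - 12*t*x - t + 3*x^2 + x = 9*t^2 + t*(-12*x - 9) + 3*x^2 + 9*x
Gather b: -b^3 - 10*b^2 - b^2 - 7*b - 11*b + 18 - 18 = -b^3 - 11*b^2 - 18*b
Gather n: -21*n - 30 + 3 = -21*n - 27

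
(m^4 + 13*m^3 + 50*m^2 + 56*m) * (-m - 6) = -m^5 - 19*m^4 - 128*m^3 - 356*m^2 - 336*m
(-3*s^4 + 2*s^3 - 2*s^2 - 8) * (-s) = 3*s^5 - 2*s^4 + 2*s^3 + 8*s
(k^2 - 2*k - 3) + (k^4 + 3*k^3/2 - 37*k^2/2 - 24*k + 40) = k^4 + 3*k^3/2 - 35*k^2/2 - 26*k + 37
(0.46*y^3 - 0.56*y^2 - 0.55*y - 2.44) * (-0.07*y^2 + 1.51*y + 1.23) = -0.0322*y^5 + 0.7338*y^4 - 0.2413*y^3 - 1.3485*y^2 - 4.3609*y - 3.0012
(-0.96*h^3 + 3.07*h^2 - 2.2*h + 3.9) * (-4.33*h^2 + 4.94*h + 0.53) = 4.1568*h^5 - 18.0355*h^4 + 24.183*h^3 - 26.1279*h^2 + 18.1*h + 2.067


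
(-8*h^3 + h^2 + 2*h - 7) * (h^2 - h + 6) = -8*h^5 + 9*h^4 - 47*h^3 - 3*h^2 + 19*h - 42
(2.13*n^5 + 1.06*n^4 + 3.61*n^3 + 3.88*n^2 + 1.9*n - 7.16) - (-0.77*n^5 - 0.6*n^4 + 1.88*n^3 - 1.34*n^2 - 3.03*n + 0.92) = 2.9*n^5 + 1.66*n^4 + 1.73*n^3 + 5.22*n^2 + 4.93*n - 8.08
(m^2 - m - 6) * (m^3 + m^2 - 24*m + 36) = m^5 - 31*m^3 + 54*m^2 + 108*m - 216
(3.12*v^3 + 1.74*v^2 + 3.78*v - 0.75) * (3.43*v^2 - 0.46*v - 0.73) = 10.7016*v^5 + 4.533*v^4 + 9.8874*v^3 - 5.5815*v^2 - 2.4144*v + 0.5475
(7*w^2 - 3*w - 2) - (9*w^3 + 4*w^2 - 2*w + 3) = -9*w^3 + 3*w^2 - w - 5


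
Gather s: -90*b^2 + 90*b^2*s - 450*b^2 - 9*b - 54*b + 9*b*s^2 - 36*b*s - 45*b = -540*b^2 + 9*b*s^2 - 108*b + s*(90*b^2 - 36*b)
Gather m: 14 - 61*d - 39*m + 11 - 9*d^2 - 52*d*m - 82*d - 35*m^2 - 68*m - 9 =-9*d^2 - 143*d - 35*m^2 + m*(-52*d - 107) + 16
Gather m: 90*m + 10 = 90*m + 10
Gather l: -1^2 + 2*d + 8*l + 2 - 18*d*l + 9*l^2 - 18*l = 2*d + 9*l^2 + l*(-18*d - 10) + 1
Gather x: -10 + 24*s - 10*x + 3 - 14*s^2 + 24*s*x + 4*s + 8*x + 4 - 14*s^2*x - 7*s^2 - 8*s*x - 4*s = -21*s^2 + 24*s + x*(-14*s^2 + 16*s - 2) - 3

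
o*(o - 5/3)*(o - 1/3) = o^3 - 2*o^2 + 5*o/9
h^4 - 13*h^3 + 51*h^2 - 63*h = h*(h - 7)*(h - 3)^2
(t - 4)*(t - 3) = t^2 - 7*t + 12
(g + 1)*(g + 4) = g^2 + 5*g + 4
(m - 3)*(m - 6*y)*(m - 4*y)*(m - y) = m^4 - 11*m^3*y - 3*m^3 + 34*m^2*y^2 + 33*m^2*y - 24*m*y^3 - 102*m*y^2 + 72*y^3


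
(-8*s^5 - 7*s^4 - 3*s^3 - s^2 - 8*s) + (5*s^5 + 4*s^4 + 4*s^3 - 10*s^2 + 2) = -3*s^5 - 3*s^4 + s^3 - 11*s^2 - 8*s + 2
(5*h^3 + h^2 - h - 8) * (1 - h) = -5*h^4 + 4*h^3 + 2*h^2 + 7*h - 8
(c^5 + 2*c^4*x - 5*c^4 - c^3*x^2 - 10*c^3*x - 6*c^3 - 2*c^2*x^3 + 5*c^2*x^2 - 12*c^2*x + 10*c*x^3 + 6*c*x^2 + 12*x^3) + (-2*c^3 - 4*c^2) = c^5 + 2*c^4*x - 5*c^4 - c^3*x^2 - 10*c^3*x - 8*c^3 - 2*c^2*x^3 + 5*c^2*x^2 - 12*c^2*x - 4*c^2 + 10*c*x^3 + 6*c*x^2 + 12*x^3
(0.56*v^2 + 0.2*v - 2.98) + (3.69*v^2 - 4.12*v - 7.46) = 4.25*v^2 - 3.92*v - 10.44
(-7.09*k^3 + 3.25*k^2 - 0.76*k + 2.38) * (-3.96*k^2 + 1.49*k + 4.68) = 28.0764*k^5 - 23.4341*k^4 - 25.3291*k^3 + 4.6528*k^2 - 0.0106000000000002*k + 11.1384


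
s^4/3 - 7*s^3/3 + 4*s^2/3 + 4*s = s*(s/3 + 1/3)*(s - 6)*(s - 2)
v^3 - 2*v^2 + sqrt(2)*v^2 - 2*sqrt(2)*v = v*(v - 2)*(v + sqrt(2))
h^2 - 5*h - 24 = (h - 8)*(h + 3)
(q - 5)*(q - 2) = q^2 - 7*q + 10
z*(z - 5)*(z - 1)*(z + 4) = z^4 - 2*z^3 - 19*z^2 + 20*z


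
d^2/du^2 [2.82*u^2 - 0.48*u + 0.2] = 5.64000000000000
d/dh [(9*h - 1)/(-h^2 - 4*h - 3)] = (9*h^2 - 2*h - 31)/(h^4 + 8*h^3 + 22*h^2 + 24*h + 9)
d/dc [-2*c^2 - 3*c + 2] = -4*c - 3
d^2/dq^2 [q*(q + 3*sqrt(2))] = 2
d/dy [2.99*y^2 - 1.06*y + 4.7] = 5.98*y - 1.06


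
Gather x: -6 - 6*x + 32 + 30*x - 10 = 24*x + 16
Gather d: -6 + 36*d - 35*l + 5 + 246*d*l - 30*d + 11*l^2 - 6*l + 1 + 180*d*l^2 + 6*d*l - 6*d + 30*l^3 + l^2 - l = d*(180*l^2 + 252*l) + 30*l^3 + 12*l^2 - 42*l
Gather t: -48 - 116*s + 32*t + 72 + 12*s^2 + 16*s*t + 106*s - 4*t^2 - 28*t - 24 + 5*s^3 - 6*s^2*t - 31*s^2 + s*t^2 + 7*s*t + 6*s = 5*s^3 - 19*s^2 - 4*s + t^2*(s - 4) + t*(-6*s^2 + 23*s + 4)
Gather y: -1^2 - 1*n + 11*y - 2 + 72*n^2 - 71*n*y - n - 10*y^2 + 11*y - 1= 72*n^2 - 2*n - 10*y^2 + y*(22 - 71*n) - 4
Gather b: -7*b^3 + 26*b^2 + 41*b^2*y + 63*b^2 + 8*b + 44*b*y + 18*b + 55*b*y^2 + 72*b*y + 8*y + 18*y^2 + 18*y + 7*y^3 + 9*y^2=-7*b^3 + b^2*(41*y + 89) + b*(55*y^2 + 116*y + 26) + 7*y^3 + 27*y^2 + 26*y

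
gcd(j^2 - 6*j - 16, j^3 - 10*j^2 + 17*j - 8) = j - 8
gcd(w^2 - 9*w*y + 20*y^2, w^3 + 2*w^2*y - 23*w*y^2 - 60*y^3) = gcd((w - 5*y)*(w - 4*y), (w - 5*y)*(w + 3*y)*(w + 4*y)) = -w + 5*y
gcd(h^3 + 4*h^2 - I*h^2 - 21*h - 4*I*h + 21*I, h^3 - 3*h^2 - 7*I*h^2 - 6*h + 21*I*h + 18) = h^2 + h*(-3 - I) + 3*I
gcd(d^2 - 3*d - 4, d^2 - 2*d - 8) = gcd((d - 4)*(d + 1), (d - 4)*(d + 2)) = d - 4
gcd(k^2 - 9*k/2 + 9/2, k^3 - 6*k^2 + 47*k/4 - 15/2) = k - 3/2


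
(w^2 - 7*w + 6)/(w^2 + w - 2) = (w - 6)/(w + 2)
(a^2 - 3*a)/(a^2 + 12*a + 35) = a*(a - 3)/(a^2 + 12*a + 35)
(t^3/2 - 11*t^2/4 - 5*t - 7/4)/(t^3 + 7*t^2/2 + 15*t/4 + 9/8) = 2*(t^2 - 6*t - 7)/(4*t^2 + 12*t + 9)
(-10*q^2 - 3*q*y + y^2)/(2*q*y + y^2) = (-5*q + y)/y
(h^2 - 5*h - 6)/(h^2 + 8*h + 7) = (h - 6)/(h + 7)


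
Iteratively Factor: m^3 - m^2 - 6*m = (m + 2)*(m^2 - 3*m) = m*(m + 2)*(m - 3)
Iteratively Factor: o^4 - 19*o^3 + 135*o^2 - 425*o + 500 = (o - 5)*(o^3 - 14*o^2 + 65*o - 100) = (o - 5)^2*(o^2 - 9*o + 20) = (o - 5)^3*(o - 4)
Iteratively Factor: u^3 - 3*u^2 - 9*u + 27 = (u + 3)*(u^2 - 6*u + 9) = (u - 3)*(u + 3)*(u - 3)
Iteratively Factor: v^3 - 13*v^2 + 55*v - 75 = (v - 5)*(v^2 - 8*v + 15) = (v - 5)*(v - 3)*(v - 5)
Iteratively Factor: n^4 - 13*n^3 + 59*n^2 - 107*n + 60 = (n - 4)*(n^3 - 9*n^2 + 23*n - 15) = (n - 4)*(n - 1)*(n^2 - 8*n + 15) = (n - 4)*(n - 3)*(n - 1)*(n - 5)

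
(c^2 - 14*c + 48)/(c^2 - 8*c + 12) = (c - 8)/(c - 2)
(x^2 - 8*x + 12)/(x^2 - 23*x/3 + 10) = 3*(x - 2)/(3*x - 5)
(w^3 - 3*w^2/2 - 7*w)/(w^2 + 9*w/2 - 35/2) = w*(2*w^2 - 3*w - 14)/(2*w^2 + 9*w - 35)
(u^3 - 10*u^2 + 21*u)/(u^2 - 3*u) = u - 7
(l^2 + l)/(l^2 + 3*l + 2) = l/(l + 2)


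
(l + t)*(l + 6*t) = l^2 + 7*l*t + 6*t^2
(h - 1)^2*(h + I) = h^3 - 2*h^2 + I*h^2 + h - 2*I*h + I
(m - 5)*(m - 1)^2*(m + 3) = m^4 - 4*m^3 - 10*m^2 + 28*m - 15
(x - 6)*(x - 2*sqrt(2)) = x^2 - 6*x - 2*sqrt(2)*x + 12*sqrt(2)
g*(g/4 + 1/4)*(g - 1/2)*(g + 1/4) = g^4/4 + 3*g^3/16 - 3*g^2/32 - g/32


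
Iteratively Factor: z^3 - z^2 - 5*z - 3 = (z - 3)*(z^2 + 2*z + 1) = (z - 3)*(z + 1)*(z + 1)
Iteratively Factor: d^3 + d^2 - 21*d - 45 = (d + 3)*(d^2 - 2*d - 15) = (d + 3)^2*(d - 5)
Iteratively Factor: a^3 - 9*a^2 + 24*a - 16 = (a - 4)*(a^2 - 5*a + 4) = (a - 4)^2*(a - 1)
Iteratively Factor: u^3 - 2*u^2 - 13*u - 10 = (u + 1)*(u^2 - 3*u - 10) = (u + 1)*(u + 2)*(u - 5)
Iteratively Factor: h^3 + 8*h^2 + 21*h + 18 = (h + 3)*(h^2 + 5*h + 6) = (h + 3)^2*(h + 2)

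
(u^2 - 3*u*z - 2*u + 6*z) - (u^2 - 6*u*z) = 3*u*z - 2*u + 6*z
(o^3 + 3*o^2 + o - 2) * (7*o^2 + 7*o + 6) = 7*o^5 + 28*o^4 + 34*o^3 + 11*o^2 - 8*o - 12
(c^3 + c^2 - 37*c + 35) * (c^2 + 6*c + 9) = c^5 + 7*c^4 - 22*c^3 - 178*c^2 - 123*c + 315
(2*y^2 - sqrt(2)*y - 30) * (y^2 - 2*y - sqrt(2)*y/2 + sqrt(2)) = 2*y^4 - 4*y^3 - 2*sqrt(2)*y^3 - 29*y^2 + 4*sqrt(2)*y^2 + 15*sqrt(2)*y + 58*y - 30*sqrt(2)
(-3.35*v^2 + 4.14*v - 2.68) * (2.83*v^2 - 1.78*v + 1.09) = -9.4805*v^4 + 17.6792*v^3 - 18.6051*v^2 + 9.283*v - 2.9212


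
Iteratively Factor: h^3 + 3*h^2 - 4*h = (h - 1)*(h^2 + 4*h) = (h - 1)*(h + 4)*(h)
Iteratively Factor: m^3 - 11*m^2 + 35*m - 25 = (m - 5)*(m^2 - 6*m + 5) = (m - 5)^2*(m - 1)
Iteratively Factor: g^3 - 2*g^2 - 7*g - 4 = (g + 1)*(g^2 - 3*g - 4) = (g - 4)*(g + 1)*(g + 1)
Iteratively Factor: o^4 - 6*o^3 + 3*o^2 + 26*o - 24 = (o + 2)*(o^3 - 8*o^2 + 19*o - 12) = (o - 3)*(o + 2)*(o^2 - 5*o + 4) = (o - 4)*(o - 3)*(o + 2)*(o - 1)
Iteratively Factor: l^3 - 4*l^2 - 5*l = (l + 1)*(l^2 - 5*l) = (l - 5)*(l + 1)*(l)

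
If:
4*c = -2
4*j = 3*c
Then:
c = -1/2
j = -3/8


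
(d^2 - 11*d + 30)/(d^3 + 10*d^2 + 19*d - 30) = (d^2 - 11*d + 30)/(d^3 + 10*d^2 + 19*d - 30)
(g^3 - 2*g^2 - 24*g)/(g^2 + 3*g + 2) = g*(g^2 - 2*g - 24)/(g^2 + 3*g + 2)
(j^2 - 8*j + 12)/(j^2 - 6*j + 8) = (j - 6)/(j - 4)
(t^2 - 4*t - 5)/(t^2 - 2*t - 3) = (t - 5)/(t - 3)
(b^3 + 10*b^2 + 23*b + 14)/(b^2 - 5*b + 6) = (b^3 + 10*b^2 + 23*b + 14)/(b^2 - 5*b + 6)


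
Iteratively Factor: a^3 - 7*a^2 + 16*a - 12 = (a - 2)*(a^2 - 5*a + 6) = (a - 3)*(a - 2)*(a - 2)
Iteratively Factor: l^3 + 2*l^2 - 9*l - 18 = (l + 2)*(l^2 - 9) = (l + 2)*(l + 3)*(l - 3)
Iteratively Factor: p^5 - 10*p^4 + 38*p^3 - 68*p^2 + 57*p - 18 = (p - 3)*(p^4 - 7*p^3 + 17*p^2 - 17*p + 6) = (p - 3)*(p - 2)*(p^3 - 5*p^2 + 7*p - 3) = (p - 3)*(p - 2)*(p - 1)*(p^2 - 4*p + 3) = (p - 3)^2*(p - 2)*(p - 1)*(p - 1)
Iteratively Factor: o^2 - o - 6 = (o - 3)*(o + 2)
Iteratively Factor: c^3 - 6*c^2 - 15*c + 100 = (c - 5)*(c^2 - c - 20) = (c - 5)*(c + 4)*(c - 5)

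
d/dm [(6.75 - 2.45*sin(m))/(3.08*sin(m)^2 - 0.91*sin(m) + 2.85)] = (7.546*sin(m)^2 - 41.58*sin(m) - 0.840000000000001)*cos(m)/(9.4864*sin(m)^4 - 5.6056*sin(m)^3 + 18.3841*sin(m)^2 - 5.187*sin(m) + 8.1225)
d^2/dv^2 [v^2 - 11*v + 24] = 2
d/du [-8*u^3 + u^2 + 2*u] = -24*u^2 + 2*u + 2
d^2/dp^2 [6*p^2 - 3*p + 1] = 12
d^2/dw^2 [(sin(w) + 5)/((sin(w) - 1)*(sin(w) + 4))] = -(sin(w)^4 + 18*sin(w)^3 + 85*sin(w)^2 + 192*sin(w) + 154)/((sin(w) - 1)^2*(sin(w) + 4)^3)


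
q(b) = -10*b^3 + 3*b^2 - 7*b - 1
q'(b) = -30*b^2 + 6*b - 7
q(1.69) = -52.53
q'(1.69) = -82.54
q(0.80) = -9.80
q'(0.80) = -21.40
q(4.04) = -639.71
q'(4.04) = -472.41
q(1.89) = -71.03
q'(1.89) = -102.82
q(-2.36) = 163.67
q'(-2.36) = -188.25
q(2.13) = -98.94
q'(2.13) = -130.33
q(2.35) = -130.66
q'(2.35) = -158.58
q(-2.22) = 138.74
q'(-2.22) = -168.17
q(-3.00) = 317.00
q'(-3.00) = -295.00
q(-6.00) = 2309.00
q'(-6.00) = -1123.00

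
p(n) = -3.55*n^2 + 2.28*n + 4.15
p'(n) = 2.28 - 7.1*n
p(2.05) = -6.09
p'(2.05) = -12.28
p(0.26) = 4.50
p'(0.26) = 0.43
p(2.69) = -15.40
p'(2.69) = -16.82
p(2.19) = -7.88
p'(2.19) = -13.27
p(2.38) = -10.53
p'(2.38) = -14.62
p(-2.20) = -18.05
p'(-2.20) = 17.90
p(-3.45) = -45.97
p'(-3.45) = 26.78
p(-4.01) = -62.08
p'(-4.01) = 30.75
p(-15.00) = -828.80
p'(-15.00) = 108.78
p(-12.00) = -534.41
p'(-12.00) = 87.48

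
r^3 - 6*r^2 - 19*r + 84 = (r - 7)*(r - 3)*(r + 4)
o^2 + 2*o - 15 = (o - 3)*(o + 5)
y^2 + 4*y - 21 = (y - 3)*(y + 7)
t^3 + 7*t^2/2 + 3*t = t*(t + 3/2)*(t + 2)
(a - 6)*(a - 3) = a^2 - 9*a + 18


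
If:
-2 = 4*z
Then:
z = -1/2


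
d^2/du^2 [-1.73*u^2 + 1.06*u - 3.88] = -3.46000000000000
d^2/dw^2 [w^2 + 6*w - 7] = 2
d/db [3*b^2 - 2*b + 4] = 6*b - 2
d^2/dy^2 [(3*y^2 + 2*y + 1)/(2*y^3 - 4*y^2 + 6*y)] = (3*y^6 + 6*y^5 - 33*y^4 + 4*y^3 + 21*y^2 - 18*y + 9)/(y^3*(y^6 - 6*y^5 + 21*y^4 - 44*y^3 + 63*y^2 - 54*y + 27))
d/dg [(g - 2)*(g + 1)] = 2*g - 1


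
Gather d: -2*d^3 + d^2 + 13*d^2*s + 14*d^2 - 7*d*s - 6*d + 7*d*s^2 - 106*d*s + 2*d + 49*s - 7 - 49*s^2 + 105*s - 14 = -2*d^3 + d^2*(13*s + 15) + d*(7*s^2 - 113*s - 4) - 49*s^2 + 154*s - 21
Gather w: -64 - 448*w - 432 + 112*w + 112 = -336*w - 384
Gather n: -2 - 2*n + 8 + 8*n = 6*n + 6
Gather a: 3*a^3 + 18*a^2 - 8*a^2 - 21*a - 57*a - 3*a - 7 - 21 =3*a^3 + 10*a^2 - 81*a - 28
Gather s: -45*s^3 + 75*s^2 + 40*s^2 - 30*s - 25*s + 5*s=-45*s^3 + 115*s^2 - 50*s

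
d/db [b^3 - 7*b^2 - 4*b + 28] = 3*b^2 - 14*b - 4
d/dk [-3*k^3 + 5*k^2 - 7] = k*(10 - 9*k)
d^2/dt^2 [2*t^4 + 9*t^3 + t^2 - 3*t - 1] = 24*t^2 + 54*t + 2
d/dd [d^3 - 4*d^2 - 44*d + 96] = 3*d^2 - 8*d - 44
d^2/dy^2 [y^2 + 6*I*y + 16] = 2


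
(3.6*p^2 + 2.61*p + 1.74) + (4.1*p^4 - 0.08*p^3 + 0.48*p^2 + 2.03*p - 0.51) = 4.1*p^4 - 0.08*p^3 + 4.08*p^2 + 4.64*p + 1.23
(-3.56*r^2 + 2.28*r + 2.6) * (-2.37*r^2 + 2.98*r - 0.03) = 8.4372*r^4 - 16.0124*r^3 + 0.739199999999999*r^2 + 7.6796*r - 0.078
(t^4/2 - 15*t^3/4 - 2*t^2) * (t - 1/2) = t^5/2 - 4*t^4 - t^3/8 + t^2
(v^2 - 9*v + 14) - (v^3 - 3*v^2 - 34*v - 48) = -v^3 + 4*v^2 + 25*v + 62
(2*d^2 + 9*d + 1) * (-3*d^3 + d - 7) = -6*d^5 - 27*d^4 - d^3 - 5*d^2 - 62*d - 7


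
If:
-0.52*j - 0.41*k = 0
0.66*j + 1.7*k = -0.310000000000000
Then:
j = 0.21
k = -0.26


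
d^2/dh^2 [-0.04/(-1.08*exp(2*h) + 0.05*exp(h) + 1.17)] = ((0.002 - 0.1728*exp(h))*(-1.08*exp(2*h) + 0.05*exp(h) + 1.17) - 0.04*(2.16*exp(h) - 0.05)*(4.32*exp(h) - 0.1)*exp(h))*exp(h)/(-1.08*exp(2*h) + 0.05*exp(h) + 1.17)^3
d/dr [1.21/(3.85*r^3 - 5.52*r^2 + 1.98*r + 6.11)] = (-13.9755*r^2 + 13.3584*r - 2.3958)/(3.85*r^3 - 5.52*r^2 + 1.98*r + 6.11)^2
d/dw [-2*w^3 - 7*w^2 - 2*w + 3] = -6*w^2 - 14*w - 2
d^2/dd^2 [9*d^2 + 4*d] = 18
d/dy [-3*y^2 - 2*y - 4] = -6*y - 2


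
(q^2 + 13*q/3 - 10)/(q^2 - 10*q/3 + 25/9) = 3*(q + 6)/(3*q - 5)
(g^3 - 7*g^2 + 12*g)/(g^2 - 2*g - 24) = g*(-g^2 + 7*g - 12)/(-g^2 + 2*g + 24)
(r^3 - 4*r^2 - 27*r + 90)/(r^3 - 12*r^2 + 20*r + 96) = (r^2 + 2*r - 15)/(r^2 - 6*r - 16)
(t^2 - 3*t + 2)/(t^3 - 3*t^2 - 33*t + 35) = (t - 2)/(t^2 - 2*t - 35)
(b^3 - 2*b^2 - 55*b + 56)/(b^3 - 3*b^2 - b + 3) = (b^2 - b - 56)/(b^2 - 2*b - 3)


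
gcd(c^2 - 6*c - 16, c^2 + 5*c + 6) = c + 2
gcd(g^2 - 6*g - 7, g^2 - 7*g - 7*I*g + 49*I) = g - 7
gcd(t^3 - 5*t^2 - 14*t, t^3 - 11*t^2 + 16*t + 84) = t^2 - 5*t - 14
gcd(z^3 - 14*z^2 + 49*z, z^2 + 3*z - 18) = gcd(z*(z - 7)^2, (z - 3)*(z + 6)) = 1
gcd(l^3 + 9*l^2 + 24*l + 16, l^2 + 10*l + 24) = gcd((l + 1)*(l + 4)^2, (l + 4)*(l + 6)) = l + 4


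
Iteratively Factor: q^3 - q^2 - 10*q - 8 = (q + 2)*(q^2 - 3*q - 4) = (q + 1)*(q + 2)*(q - 4)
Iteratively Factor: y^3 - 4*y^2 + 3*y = (y)*(y^2 - 4*y + 3) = y*(y - 3)*(y - 1)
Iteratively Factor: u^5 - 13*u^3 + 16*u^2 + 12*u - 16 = (u - 2)*(u^4 + 2*u^3 - 9*u^2 - 2*u + 8) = (u - 2)^2*(u^3 + 4*u^2 - u - 4) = (u - 2)^2*(u - 1)*(u^2 + 5*u + 4) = (u - 2)^2*(u - 1)*(u + 1)*(u + 4)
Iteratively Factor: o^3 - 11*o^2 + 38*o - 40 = (o - 4)*(o^2 - 7*o + 10) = (o - 5)*(o - 4)*(o - 2)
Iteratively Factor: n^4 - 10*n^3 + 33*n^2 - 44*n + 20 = (n - 2)*(n^3 - 8*n^2 + 17*n - 10) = (n - 2)*(n - 1)*(n^2 - 7*n + 10) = (n - 5)*(n - 2)*(n - 1)*(n - 2)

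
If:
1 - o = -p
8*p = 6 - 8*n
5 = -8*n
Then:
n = -5/8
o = 19/8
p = 11/8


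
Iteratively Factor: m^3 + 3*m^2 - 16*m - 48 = (m + 4)*(m^2 - m - 12) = (m + 3)*(m + 4)*(m - 4)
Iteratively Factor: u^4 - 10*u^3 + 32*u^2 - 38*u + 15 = (u - 3)*(u^3 - 7*u^2 + 11*u - 5) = (u - 5)*(u - 3)*(u^2 - 2*u + 1) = (u - 5)*(u - 3)*(u - 1)*(u - 1)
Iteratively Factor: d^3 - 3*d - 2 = (d - 2)*(d^2 + 2*d + 1) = (d - 2)*(d + 1)*(d + 1)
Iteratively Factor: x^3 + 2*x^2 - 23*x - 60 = (x + 4)*(x^2 - 2*x - 15) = (x - 5)*(x + 4)*(x + 3)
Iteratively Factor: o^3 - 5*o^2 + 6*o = (o - 3)*(o^2 - 2*o) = (o - 3)*(o - 2)*(o)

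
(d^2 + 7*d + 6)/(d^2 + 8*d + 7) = (d + 6)/(d + 7)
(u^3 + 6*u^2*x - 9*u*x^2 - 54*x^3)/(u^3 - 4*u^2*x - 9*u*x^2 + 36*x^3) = (-u - 6*x)/(-u + 4*x)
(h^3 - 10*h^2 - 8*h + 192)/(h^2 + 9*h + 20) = (h^2 - 14*h + 48)/(h + 5)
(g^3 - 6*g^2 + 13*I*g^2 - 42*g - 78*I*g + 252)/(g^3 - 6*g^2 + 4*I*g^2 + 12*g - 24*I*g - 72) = (g + 7*I)/(g - 2*I)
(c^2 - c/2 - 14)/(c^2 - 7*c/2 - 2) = (2*c + 7)/(2*c + 1)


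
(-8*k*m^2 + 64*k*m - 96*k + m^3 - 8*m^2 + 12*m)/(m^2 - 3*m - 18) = (-8*k*m + 16*k + m^2 - 2*m)/(m + 3)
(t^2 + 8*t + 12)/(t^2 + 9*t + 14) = (t + 6)/(t + 7)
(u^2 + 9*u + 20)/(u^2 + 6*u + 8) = (u + 5)/(u + 2)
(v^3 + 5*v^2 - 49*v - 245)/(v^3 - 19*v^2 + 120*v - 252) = (v^2 + 12*v + 35)/(v^2 - 12*v + 36)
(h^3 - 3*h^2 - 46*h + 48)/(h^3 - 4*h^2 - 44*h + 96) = (h - 1)/(h - 2)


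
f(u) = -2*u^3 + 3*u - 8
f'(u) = 3 - 6*u^2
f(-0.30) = -8.85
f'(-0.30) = 2.46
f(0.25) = -7.28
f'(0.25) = 2.62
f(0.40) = -6.93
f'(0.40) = 2.04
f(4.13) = -136.50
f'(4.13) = -99.34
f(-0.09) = -8.27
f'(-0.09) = 2.95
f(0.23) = -7.33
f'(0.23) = 2.68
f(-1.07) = -8.76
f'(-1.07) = -3.87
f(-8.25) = 1090.28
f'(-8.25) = -405.38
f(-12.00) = 3412.00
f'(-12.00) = -861.00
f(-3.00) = 37.00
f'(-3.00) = -51.00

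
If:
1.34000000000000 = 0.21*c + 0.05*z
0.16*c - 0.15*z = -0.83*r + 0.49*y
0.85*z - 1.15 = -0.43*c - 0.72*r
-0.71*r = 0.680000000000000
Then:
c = 6.67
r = -0.96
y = 0.93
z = -1.21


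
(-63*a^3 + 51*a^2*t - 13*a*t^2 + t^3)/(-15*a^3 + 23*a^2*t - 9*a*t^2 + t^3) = (21*a^2 - 10*a*t + t^2)/(5*a^2 - 6*a*t + t^2)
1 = 1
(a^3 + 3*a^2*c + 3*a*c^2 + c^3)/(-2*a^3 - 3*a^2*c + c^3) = (-a - c)/(2*a - c)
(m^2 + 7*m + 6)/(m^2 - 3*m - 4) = (m + 6)/(m - 4)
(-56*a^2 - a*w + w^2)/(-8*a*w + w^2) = (7*a + w)/w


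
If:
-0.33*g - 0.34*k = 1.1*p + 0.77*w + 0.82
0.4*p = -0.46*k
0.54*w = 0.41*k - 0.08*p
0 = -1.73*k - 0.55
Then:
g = -2.69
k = -0.32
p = 0.37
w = -0.30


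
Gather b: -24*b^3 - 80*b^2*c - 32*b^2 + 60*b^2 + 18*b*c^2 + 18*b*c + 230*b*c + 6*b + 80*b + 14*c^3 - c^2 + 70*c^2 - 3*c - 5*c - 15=-24*b^3 + b^2*(28 - 80*c) + b*(18*c^2 + 248*c + 86) + 14*c^3 + 69*c^2 - 8*c - 15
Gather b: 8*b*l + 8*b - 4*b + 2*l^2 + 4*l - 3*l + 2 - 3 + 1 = b*(8*l + 4) + 2*l^2 + l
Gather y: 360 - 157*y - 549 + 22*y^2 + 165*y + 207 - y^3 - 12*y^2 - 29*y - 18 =-y^3 + 10*y^2 - 21*y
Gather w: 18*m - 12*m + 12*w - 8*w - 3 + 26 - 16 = 6*m + 4*w + 7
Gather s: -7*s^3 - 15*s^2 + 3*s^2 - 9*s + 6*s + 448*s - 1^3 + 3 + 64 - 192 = -7*s^3 - 12*s^2 + 445*s - 126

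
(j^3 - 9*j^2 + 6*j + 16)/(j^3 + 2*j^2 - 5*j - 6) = (j - 8)/(j + 3)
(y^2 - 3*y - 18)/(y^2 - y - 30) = (y + 3)/(y + 5)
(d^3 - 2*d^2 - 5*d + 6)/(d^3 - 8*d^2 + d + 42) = (d - 1)/(d - 7)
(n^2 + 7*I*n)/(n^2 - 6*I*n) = (n + 7*I)/(n - 6*I)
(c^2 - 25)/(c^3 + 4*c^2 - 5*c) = (c - 5)/(c*(c - 1))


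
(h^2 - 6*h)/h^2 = (h - 6)/h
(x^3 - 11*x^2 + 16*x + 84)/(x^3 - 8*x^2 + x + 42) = (x - 6)/(x - 3)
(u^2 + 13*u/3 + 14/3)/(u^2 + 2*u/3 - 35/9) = 3*(u + 2)/(3*u - 5)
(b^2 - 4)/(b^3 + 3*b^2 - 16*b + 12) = (b + 2)/(b^2 + 5*b - 6)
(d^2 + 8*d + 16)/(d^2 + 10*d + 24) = (d + 4)/(d + 6)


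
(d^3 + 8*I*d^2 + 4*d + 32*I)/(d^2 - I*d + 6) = (d^2 + 6*I*d + 16)/(d - 3*I)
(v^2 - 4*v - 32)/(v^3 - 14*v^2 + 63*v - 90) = (v^2 - 4*v - 32)/(v^3 - 14*v^2 + 63*v - 90)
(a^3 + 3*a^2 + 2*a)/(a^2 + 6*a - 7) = a*(a^2 + 3*a + 2)/(a^2 + 6*a - 7)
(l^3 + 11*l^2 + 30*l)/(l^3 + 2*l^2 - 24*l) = (l + 5)/(l - 4)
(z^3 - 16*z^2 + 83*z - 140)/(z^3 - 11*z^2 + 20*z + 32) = (z^2 - 12*z + 35)/(z^2 - 7*z - 8)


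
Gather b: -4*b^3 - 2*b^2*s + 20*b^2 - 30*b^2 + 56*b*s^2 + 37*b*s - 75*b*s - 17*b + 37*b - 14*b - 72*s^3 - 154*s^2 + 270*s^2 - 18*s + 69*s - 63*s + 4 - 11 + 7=-4*b^3 + b^2*(-2*s - 10) + b*(56*s^2 - 38*s + 6) - 72*s^3 + 116*s^2 - 12*s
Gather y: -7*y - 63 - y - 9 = -8*y - 72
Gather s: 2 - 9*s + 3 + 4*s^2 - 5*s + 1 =4*s^2 - 14*s + 6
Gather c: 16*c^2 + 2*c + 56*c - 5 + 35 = 16*c^2 + 58*c + 30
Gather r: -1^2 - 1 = -2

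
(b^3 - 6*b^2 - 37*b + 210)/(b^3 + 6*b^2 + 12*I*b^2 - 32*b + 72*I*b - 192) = (b^2 - 12*b + 35)/(b^2 + 12*I*b - 32)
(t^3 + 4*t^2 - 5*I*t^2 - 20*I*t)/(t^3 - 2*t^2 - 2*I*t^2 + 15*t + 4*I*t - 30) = t*(t + 4)/(t^2 + t*(-2 + 3*I) - 6*I)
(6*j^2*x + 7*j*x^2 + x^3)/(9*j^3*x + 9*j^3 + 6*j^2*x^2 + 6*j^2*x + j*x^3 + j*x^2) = x*(6*j^2 + 7*j*x + x^2)/(j*(9*j^2*x + 9*j^2 + 6*j*x^2 + 6*j*x + x^3 + x^2))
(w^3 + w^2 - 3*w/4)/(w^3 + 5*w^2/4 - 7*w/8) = 2*(2*w + 3)/(4*w + 7)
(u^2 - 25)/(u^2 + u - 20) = (u - 5)/(u - 4)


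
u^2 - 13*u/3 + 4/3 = (u - 4)*(u - 1/3)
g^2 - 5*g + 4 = (g - 4)*(g - 1)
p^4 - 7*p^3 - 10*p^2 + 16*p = p*(p - 8)*(p - 1)*(p + 2)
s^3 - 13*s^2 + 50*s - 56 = (s - 7)*(s - 4)*(s - 2)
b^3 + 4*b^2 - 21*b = b*(b - 3)*(b + 7)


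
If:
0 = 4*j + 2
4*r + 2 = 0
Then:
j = -1/2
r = -1/2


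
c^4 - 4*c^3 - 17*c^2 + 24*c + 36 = (c - 6)*(c - 2)*(c + 1)*(c + 3)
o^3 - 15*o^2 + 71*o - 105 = (o - 7)*(o - 5)*(o - 3)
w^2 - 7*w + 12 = (w - 4)*(w - 3)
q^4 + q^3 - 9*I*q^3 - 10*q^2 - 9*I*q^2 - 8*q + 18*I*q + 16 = (q - 1)*(q + 2)*(q - 8*I)*(q - I)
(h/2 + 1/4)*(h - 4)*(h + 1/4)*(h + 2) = h^4/2 - 5*h^3/8 - 75*h^2/16 - 25*h/8 - 1/2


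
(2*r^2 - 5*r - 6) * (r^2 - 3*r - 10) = 2*r^4 - 11*r^3 - 11*r^2 + 68*r + 60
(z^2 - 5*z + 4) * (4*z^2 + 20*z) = 4*z^4 - 84*z^2 + 80*z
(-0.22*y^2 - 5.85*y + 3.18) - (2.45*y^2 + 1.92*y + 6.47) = -2.67*y^2 - 7.77*y - 3.29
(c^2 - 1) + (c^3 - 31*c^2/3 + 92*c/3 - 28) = c^3 - 28*c^2/3 + 92*c/3 - 29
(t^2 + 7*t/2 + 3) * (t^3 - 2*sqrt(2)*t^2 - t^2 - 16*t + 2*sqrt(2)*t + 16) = t^5 - 2*sqrt(2)*t^4 + 5*t^4/2 - 33*t^3/2 - 5*sqrt(2)*t^3 - 43*t^2 + sqrt(2)*t^2 + 8*t + 6*sqrt(2)*t + 48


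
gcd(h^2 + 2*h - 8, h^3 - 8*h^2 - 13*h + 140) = h + 4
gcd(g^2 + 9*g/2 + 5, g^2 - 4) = g + 2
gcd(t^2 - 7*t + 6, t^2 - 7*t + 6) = t^2 - 7*t + 6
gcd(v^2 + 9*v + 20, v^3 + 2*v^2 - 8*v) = v + 4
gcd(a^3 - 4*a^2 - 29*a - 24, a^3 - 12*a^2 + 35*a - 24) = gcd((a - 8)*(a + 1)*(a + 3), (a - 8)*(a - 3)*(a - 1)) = a - 8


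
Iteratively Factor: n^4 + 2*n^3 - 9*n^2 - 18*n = (n - 3)*(n^3 + 5*n^2 + 6*n) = (n - 3)*(n + 2)*(n^2 + 3*n) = n*(n - 3)*(n + 2)*(n + 3)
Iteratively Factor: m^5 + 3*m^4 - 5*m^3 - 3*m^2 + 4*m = (m + 4)*(m^4 - m^3 - m^2 + m) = (m - 1)*(m + 4)*(m^3 - m) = (m - 1)*(m + 1)*(m + 4)*(m^2 - m) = (m - 1)^2*(m + 1)*(m + 4)*(m)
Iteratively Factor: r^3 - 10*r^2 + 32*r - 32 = (r - 4)*(r^2 - 6*r + 8) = (r - 4)*(r - 2)*(r - 4)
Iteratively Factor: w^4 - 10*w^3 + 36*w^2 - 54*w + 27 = (w - 3)*(w^3 - 7*w^2 + 15*w - 9) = (w - 3)^2*(w^2 - 4*w + 3) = (w - 3)^3*(w - 1)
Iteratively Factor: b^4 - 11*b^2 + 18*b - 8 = (b - 2)*(b^3 + 2*b^2 - 7*b + 4) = (b - 2)*(b - 1)*(b^2 + 3*b - 4) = (b - 2)*(b - 1)^2*(b + 4)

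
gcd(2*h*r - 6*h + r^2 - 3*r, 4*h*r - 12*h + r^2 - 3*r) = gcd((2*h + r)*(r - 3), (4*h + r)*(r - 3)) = r - 3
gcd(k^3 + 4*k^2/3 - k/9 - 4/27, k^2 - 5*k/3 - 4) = k + 4/3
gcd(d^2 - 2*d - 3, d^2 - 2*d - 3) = d^2 - 2*d - 3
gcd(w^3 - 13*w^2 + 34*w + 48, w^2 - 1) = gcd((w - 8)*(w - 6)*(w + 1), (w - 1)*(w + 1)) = w + 1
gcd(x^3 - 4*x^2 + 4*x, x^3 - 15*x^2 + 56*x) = x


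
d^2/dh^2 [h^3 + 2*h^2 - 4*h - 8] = 6*h + 4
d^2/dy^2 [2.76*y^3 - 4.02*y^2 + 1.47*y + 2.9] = 16.56*y - 8.04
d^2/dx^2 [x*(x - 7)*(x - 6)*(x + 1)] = 12*x^2 - 72*x + 58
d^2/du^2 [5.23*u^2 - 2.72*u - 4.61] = 10.4600000000000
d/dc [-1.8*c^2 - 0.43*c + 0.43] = -3.6*c - 0.43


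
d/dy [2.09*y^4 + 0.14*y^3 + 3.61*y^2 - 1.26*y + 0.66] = 8.36*y^3 + 0.42*y^2 + 7.22*y - 1.26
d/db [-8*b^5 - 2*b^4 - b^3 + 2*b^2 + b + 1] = -40*b^4 - 8*b^3 - 3*b^2 + 4*b + 1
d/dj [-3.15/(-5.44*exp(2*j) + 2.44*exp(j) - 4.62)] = (7.686 - 34.272*exp(j))*exp(j)/(5.44*exp(2*j) - 2.44*exp(j) + 4.62)^2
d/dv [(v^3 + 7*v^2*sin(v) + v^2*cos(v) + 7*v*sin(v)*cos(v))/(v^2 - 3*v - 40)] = (-v*(2*v - 3)*(v^2 + 7*v*sin(v) + v*cos(v) + 7*sin(2*v)/2) + (-v^2 + 3*v + 40)*(v^2*sin(v) - 7*v^2*cos(v) - 3*v^2 - 14*v*sin(v) - 2*v*cos(v) - 7*v*cos(2*v) - 7*sin(2*v)/2))/(-v^2 + 3*v + 40)^2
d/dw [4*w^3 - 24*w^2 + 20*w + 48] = 12*w^2 - 48*w + 20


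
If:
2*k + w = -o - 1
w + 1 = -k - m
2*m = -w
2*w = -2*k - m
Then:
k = -3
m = -2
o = 1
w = 4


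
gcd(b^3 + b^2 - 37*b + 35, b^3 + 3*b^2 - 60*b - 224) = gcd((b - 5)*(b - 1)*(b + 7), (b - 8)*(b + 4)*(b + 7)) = b + 7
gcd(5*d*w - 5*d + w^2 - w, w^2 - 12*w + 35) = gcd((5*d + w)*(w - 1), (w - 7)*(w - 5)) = 1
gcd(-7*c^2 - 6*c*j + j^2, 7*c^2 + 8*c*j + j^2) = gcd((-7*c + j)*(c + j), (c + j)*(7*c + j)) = c + j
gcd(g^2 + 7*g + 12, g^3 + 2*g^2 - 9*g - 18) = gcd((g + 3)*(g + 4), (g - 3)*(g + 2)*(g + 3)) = g + 3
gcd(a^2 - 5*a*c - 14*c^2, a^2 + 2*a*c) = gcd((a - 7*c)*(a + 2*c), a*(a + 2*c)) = a + 2*c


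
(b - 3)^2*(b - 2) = b^3 - 8*b^2 + 21*b - 18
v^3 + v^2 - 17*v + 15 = (v - 3)*(v - 1)*(v + 5)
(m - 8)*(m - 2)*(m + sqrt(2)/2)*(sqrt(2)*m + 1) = sqrt(2)*m^4 - 10*sqrt(2)*m^3 + 2*m^3 - 20*m^2 + 33*sqrt(2)*m^2/2 - 5*sqrt(2)*m + 32*m + 8*sqrt(2)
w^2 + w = w*(w + 1)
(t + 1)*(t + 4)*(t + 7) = t^3 + 12*t^2 + 39*t + 28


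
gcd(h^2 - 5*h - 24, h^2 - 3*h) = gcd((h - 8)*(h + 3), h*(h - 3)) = 1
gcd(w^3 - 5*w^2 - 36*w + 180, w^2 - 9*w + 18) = w - 6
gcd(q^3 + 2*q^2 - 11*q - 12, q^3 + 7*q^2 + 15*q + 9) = q + 1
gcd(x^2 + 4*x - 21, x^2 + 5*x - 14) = x + 7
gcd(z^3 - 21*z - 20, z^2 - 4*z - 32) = z + 4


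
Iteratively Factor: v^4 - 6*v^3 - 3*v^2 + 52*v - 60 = (v - 5)*(v^3 - v^2 - 8*v + 12) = (v - 5)*(v + 3)*(v^2 - 4*v + 4) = (v - 5)*(v - 2)*(v + 3)*(v - 2)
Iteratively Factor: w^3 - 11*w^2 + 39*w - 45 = (w - 5)*(w^2 - 6*w + 9) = (w - 5)*(w - 3)*(w - 3)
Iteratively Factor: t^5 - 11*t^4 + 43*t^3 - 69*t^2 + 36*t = (t - 1)*(t^4 - 10*t^3 + 33*t^2 - 36*t) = t*(t - 1)*(t^3 - 10*t^2 + 33*t - 36) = t*(t - 3)*(t - 1)*(t^2 - 7*t + 12) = t*(t - 4)*(t - 3)*(t - 1)*(t - 3)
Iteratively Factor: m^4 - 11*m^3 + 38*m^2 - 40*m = (m)*(m^3 - 11*m^2 + 38*m - 40) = m*(m - 2)*(m^2 - 9*m + 20) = m*(m - 5)*(m - 2)*(m - 4)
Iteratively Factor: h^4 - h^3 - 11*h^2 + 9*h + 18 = (h - 3)*(h^3 + 2*h^2 - 5*h - 6) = (h - 3)*(h + 3)*(h^2 - h - 2) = (h - 3)*(h + 1)*(h + 3)*(h - 2)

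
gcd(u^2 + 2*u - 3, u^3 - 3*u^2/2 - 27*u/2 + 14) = u - 1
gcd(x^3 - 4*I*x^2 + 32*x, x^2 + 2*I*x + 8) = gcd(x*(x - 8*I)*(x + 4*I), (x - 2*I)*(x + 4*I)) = x + 4*I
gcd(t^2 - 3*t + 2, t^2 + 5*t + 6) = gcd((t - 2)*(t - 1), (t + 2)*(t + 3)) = 1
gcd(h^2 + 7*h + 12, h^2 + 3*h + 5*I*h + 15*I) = h + 3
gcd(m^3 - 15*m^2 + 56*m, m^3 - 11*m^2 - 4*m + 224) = m^2 - 15*m + 56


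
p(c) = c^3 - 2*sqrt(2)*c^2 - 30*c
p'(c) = 3*c^2 - 4*sqrt(2)*c - 30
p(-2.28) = 41.84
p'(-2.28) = -1.51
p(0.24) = -7.35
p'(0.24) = -31.18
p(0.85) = -26.93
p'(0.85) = -32.64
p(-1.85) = 39.49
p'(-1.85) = -9.27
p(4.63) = -100.28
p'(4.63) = 8.12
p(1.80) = -57.33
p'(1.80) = -30.46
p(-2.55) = 41.53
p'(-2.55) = 3.93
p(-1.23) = 30.76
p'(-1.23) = -18.50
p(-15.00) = -3561.40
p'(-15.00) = 729.85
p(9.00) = 229.90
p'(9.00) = 162.09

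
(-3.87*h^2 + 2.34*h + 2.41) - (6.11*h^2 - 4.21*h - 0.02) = -9.98*h^2 + 6.55*h + 2.43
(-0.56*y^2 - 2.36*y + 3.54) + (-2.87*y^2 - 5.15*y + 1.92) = -3.43*y^2 - 7.51*y + 5.46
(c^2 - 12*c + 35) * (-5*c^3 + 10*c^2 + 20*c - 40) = -5*c^5 + 70*c^4 - 275*c^3 + 70*c^2 + 1180*c - 1400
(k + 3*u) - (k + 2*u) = u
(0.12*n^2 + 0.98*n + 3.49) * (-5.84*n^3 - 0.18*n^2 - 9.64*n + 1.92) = -0.7008*n^5 - 5.7448*n^4 - 21.7148*n^3 - 9.845*n^2 - 31.762*n + 6.7008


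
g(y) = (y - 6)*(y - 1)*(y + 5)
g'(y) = (y - 6)*(y - 1) + (y - 6)*(y + 5) + (y - 1)*(y + 5) = 3*y^2 - 4*y - 29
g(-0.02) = 30.58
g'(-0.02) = -28.92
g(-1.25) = 61.17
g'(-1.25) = -19.31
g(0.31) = 20.85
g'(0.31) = -29.95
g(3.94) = -54.14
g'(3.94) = 1.81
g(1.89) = -25.20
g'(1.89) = -25.84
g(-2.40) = 74.26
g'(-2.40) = -2.12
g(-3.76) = 57.61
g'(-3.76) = 28.45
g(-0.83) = 52.12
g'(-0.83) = -23.61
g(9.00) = 336.00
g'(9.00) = 178.00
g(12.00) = 1122.00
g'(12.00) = 355.00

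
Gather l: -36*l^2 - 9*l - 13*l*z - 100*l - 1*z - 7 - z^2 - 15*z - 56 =-36*l^2 + l*(-13*z - 109) - z^2 - 16*z - 63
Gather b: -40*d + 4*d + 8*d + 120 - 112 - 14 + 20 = 14 - 28*d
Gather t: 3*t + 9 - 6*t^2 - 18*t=-6*t^2 - 15*t + 9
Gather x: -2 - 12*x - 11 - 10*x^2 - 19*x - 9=-10*x^2 - 31*x - 22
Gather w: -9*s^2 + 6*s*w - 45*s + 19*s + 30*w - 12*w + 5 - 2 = -9*s^2 - 26*s + w*(6*s + 18) + 3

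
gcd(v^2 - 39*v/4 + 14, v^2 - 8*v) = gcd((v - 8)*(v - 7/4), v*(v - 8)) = v - 8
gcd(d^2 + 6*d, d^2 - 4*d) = d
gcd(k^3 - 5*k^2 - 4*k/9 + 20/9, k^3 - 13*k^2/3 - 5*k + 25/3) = k - 5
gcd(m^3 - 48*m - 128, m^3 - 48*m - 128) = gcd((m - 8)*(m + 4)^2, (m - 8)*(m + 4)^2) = m^3 - 48*m - 128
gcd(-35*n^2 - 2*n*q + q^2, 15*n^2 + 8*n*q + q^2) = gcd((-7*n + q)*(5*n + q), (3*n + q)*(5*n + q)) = 5*n + q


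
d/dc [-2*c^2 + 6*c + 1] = 6 - 4*c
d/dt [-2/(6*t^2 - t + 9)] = 2*(12*t - 1)/(6*t^2 - t + 9)^2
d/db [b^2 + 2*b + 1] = 2*b + 2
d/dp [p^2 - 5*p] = 2*p - 5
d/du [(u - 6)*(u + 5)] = 2*u - 1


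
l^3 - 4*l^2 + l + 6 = (l - 3)*(l - 2)*(l + 1)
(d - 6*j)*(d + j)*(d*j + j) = d^3*j - 5*d^2*j^2 + d^2*j - 6*d*j^3 - 5*d*j^2 - 6*j^3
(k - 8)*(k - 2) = k^2 - 10*k + 16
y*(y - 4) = y^2 - 4*y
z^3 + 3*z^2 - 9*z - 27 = (z - 3)*(z + 3)^2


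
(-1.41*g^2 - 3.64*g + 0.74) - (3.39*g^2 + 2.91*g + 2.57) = -4.8*g^2 - 6.55*g - 1.83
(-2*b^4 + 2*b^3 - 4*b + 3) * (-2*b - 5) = 4*b^5 + 6*b^4 - 10*b^3 + 8*b^2 + 14*b - 15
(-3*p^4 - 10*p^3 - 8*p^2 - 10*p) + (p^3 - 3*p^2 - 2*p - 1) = -3*p^4 - 9*p^3 - 11*p^2 - 12*p - 1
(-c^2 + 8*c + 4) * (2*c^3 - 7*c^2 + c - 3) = -2*c^5 + 23*c^4 - 49*c^3 - 17*c^2 - 20*c - 12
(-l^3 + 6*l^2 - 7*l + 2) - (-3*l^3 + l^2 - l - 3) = 2*l^3 + 5*l^2 - 6*l + 5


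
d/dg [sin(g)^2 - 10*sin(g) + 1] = 2*(sin(g) - 5)*cos(g)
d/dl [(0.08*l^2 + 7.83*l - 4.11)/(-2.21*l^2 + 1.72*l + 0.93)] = (17.4419*l^2 - 18.0174*l + 14.3511)/(4.8841*l^4 - 7.6024*l^3 - 1.1522*l^2 + 3.1992*l + 0.8649)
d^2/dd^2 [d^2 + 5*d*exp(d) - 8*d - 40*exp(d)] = 5*d*exp(d) - 30*exp(d) + 2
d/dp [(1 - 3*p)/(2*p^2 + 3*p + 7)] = 2*(3*p^2 - 2*p - 12)/(4*p^4 + 12*p^3 + 37*p^2 + 42*p + 49)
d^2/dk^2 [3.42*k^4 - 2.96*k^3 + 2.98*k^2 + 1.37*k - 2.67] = 41.04*k^2 - 17.76*k + 5.96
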